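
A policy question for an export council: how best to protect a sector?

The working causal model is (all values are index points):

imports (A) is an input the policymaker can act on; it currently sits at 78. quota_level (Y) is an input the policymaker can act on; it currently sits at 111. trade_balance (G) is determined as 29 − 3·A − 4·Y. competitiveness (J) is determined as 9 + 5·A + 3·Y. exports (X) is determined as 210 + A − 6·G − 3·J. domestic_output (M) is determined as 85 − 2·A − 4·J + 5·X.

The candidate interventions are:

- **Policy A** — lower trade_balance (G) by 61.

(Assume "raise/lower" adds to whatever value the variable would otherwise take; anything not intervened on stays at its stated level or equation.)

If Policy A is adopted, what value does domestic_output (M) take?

8761

Policy A (G − 61):
  A = 78
  Y = 111
  G = 29 − 3·78 − 4·111 (−61 from intervention) = -710
  J = 9 + 5·78 + 3·111 = 732
  X = 210 + 78 − 6·(-710) − 3·732 = 2352
  M = 85 − 2·78 − 4·732 + 5·2352 = 8761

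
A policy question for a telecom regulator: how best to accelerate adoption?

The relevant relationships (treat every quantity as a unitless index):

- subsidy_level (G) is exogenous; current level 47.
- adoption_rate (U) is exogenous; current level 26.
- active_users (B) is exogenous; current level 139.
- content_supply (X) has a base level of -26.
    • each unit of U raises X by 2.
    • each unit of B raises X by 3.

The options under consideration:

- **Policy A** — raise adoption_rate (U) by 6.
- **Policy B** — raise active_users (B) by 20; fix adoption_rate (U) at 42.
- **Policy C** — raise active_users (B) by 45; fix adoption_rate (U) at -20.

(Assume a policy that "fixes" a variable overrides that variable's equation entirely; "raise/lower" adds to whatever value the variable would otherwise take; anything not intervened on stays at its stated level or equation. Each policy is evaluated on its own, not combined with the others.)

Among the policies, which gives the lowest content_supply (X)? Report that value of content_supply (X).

455

Policy A (U + 6):
  U = 26 + 6 = 32
  B = 139
  X = -26 + 2·32 + 3·139 = 455
Policy B (B + 20, U := 42):
  U = 42
  B = 139 + 20 = 159
  X = -26 + 2·42 + 3·159 = 535
Policy C (B + 45, U := -20):
  U = -20
  B = 139 + 45 = 184
  X = -26 + 2·(-20) + 3·184 = 486
Comparing — Policy A: X=455, Policy B: X=535, Policy C: X=486. Lowest is 455 (Policy A).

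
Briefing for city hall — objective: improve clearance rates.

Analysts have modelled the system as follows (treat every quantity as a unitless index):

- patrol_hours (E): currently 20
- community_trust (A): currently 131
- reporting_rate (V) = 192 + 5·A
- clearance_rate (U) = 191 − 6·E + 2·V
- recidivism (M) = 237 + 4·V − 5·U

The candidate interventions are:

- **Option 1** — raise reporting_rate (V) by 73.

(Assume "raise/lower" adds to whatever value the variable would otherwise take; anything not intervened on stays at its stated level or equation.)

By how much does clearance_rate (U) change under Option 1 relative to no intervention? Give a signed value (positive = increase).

Baseline:
  E = 20
  A = 131
  V = 192 + 5·131 = 847
  U = 191 − 6·20 + 2·847 = 1765
Option 1 (V + 73):
  E = 20
  A = 131
  V = 192 + 5·131 (+73 from intervention) = 920
  U = 191 − 6·20 + 2·920 = 1911
Change in U: 1911 − 1765 = 146

146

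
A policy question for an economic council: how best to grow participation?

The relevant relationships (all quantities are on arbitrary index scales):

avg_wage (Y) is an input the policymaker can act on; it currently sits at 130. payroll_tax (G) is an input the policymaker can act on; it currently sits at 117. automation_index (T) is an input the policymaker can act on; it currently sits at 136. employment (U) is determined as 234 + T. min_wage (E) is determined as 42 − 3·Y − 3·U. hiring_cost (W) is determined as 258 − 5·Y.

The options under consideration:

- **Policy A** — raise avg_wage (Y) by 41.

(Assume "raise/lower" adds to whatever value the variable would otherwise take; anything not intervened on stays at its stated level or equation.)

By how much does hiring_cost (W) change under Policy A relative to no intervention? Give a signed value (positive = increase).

Baseline:
  Y = 130
  W = 258 − 5·130 = -392
Policy A (Y + 41):
  Y = 130 + 41 = 171
  W = 258 − 5·171 = -597
Change in W: -597 − (-392) = -205

-205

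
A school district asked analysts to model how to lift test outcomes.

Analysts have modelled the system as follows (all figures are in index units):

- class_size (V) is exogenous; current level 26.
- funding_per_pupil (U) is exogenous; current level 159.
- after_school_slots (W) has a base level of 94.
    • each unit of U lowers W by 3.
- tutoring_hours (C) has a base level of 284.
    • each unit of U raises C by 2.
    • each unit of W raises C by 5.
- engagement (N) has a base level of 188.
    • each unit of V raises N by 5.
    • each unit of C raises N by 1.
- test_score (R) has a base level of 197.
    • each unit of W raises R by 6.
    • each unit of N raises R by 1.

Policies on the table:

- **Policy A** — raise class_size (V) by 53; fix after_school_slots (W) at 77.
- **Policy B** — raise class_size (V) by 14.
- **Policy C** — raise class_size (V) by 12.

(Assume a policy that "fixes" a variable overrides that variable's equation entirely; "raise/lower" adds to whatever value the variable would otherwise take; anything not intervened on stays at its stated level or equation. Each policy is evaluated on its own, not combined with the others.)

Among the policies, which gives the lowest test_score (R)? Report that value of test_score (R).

-3036

Policy A (V + 53, W := 77):
  V = 26 + 53 = 79
  U = 159
  W = 77
  C = 284 + 2·159 + 5·77 = 987
  N = 188 + 5·79 + 987 = 1570
  R = 197 + 6·77 + 1570 = 2229
Policy B (V + 14):
  V = 26 + 14 = 40
  U = 159
  W = 94 − 3·159 = -383
  C = 284 + 2·159 + 5·(-383) = -1313
  N = 188 + 5·40 + (-1313) = -925
  R = 197 + 6·(-383) + (-925) = -3026
Policy C (V + 12):
  V = 26 + 12 = 38
  U = 159
  W = 94 − 3·159 = -383
  C = 284 + 2·159 + 5·(-383) = -1313
  N = 188 + 5·38 + (-1313) = -935
  R = 197 + 6·(-383) + (-935) = -3036
Comparing — Policy A: R=2229, Policy B: R=-3026, Policy C: R=-3036. Lowest is -3036 (Policy C).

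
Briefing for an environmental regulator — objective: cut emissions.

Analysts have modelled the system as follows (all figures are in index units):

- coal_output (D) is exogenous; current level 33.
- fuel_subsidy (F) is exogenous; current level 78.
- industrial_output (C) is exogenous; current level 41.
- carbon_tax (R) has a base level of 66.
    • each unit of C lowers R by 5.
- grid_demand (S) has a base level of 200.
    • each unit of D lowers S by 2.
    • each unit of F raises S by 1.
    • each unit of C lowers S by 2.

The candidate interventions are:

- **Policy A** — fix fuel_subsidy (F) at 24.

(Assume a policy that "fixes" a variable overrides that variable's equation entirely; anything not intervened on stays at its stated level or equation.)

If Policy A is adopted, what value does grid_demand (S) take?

76

Policy A (F := 24):
  D = 33
  F = 24
  C = 41
  S = 200 − 2·33 + 24 − 2·41 = 76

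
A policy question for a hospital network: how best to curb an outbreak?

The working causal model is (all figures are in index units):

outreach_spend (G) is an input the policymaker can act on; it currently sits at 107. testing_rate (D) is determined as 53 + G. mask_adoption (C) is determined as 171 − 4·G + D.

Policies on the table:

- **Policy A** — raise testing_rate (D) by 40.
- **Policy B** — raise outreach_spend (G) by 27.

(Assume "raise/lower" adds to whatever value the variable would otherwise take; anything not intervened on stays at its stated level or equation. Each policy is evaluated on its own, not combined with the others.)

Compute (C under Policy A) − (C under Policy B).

Policy A (D + 40):
  G = 107
  D = 53 + 107 (+40 from intervention) = 200
  C = 171 − 4·107 + 200 = -57
Policy B (G + 27):
  G = 107 + 27 = 134
  D = 53 + 134 = 187
  C = 171 − 4·134 + 187 = -178
C: -57 − (-178) = 121

121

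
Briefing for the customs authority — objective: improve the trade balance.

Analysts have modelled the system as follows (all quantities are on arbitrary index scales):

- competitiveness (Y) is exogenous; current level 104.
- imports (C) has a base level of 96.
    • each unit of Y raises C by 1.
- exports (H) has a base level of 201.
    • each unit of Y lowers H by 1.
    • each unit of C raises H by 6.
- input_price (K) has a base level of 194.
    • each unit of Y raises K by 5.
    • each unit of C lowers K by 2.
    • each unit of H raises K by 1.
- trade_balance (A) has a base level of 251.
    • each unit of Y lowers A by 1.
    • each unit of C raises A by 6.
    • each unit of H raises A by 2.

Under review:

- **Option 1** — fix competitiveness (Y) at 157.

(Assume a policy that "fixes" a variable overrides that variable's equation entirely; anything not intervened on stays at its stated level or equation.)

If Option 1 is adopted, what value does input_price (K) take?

2035

Option 1 (Y := 157):
  Y = 157
  C = 96 + 157 = 253
  H = 201 − 157 + 6·253 = 1562
  K = 194 + 5·157 − 2·253 + 1562 = 2035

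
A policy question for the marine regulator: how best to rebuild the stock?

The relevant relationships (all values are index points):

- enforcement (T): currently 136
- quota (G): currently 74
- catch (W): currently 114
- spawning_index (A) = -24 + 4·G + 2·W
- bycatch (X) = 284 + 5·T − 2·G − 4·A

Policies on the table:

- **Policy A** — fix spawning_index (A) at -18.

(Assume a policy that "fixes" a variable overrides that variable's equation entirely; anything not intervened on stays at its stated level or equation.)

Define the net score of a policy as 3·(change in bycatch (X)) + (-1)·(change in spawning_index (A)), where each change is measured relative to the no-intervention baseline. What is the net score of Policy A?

Baseline:
  T = 136
  G = 74
  W = 114
  A = -24 + 4·74 + 2·114 = 500
  X = 284 + 5·136 − 2·74 − 4·500 = -1184
Policy A (A := -18):
  T = 136
  G = 74
  W = 114
  A = -18
  X = 284 + 5·136 − 2·74 − 4·(-18) = 888
ΔX = 888 − (-1184) = 2072; ΔA = -18 − 500 = -518
Score = 3·2072 + (-1)·(-518) = 6734

6734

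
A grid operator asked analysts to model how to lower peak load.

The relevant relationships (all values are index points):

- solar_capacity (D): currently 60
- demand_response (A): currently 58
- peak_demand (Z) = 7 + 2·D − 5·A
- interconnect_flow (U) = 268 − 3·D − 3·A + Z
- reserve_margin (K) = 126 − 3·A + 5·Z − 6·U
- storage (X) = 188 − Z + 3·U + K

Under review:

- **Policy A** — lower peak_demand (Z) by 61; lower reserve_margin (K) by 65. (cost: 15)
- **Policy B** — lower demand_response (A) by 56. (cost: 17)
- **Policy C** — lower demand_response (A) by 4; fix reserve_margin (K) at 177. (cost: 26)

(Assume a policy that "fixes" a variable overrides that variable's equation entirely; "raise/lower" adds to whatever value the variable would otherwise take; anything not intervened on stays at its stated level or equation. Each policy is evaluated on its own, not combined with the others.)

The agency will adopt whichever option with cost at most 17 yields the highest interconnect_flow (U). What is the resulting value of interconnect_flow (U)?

Policy A (Z − 61, K − 65):
  D = 60
  A = 58
  Z = 7 + 2·60 − 5·58 (−61 from intervention) = -224
  U = 268 − 3·60 − 3·58 + (-224) = -310
Policy B (A − 56):
  D = 60
  A = 58 − 56 = 2
  Z = 7 + 2·60 − 5·2 = 117
  U = 268 − 3·60 − 3·2 + 117 = 199
Comparing — Policy A: U=-310, Policy B: U=199. Highest is 199 (Policy B).

199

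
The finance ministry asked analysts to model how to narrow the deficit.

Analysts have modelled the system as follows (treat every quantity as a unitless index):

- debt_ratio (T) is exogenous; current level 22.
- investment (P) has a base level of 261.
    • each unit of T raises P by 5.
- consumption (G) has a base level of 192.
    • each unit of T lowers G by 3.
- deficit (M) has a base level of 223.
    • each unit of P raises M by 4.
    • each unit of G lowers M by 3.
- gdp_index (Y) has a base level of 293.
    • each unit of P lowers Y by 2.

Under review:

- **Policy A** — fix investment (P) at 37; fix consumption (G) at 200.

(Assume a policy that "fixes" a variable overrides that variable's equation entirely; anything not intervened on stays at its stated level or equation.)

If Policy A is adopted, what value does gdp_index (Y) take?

Policy A (P := 37, G := 200):
  T = 22
  P = 37
  Y = 293 − 2·37 = 219

219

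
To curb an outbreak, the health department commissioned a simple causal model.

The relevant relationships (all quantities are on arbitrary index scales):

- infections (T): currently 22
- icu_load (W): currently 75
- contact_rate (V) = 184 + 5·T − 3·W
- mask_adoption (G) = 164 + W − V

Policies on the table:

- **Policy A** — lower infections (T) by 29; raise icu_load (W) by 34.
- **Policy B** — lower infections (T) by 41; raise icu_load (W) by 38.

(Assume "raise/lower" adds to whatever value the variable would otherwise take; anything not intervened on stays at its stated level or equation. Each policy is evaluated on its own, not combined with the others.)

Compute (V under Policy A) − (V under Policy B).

Policy A (T − 29, W + 34):
  T = 22 − 29 = -7
  W = 75 + 34 = 109
  V = 184 + 5·(-7) − 3·109 = -178
Policy B (T − 41, W + 38):
  T = 22 − 41 = -19
  W = 75 + 38 = 113
  V = 184 + 5·(-19) − 3·113 = -250
V: -178 − (-250) = 72

72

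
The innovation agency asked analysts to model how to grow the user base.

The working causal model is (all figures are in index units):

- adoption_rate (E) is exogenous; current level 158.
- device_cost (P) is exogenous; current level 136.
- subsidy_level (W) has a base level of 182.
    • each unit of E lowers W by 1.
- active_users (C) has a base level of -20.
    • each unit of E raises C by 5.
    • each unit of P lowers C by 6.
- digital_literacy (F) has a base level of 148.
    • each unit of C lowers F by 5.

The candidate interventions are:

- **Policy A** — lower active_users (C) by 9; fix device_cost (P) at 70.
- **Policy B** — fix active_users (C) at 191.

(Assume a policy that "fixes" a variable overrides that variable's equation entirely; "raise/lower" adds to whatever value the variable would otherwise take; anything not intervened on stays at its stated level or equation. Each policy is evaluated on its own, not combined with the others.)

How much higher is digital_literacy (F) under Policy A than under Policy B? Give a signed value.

-750

Policy A (C − 9, P := 70):
  E = 158
  P = 70
  C = -20 + 5·158 − 6·70 (−9 from intervention) = 341
  F = 148 − 5·341 = -1557
Policy B (C := 191):
  E = 158
  P = 136
  C = 191
  F = 148 − 5·191 = -807
F: -1557 − (-807) = -750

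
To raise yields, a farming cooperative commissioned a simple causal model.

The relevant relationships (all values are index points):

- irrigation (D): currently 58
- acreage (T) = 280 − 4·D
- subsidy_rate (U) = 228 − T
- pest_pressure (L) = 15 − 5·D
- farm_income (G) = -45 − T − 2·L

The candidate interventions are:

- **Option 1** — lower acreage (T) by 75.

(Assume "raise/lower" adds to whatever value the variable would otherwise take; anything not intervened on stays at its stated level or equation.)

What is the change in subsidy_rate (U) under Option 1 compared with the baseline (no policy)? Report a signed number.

75

Baseline:
  D = 58
  T = 280 − 4·58 = 48
  U = 228 − 48 = 180
Option 1 (T − 75):
  D = 58
  T = 280 − 4·58 (−75 from intervention) = -27
  U = 228 − (-27) = 255
Change in U: 255 − 180 = 75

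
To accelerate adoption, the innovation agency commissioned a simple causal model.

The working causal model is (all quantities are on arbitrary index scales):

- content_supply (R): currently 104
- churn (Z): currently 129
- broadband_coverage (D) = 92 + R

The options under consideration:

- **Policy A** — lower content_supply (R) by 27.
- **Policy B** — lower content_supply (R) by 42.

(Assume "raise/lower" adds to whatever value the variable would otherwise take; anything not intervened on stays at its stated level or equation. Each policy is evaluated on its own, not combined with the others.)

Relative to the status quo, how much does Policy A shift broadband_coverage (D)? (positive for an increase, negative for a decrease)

Baseline:
  R = 104
  D = 92 + 104 = 196
Policy A (R − 27):
  R = 104 − 27 = 77
  D = 92 + 77 = 169
Change in D: 169 − 196 = -27

-27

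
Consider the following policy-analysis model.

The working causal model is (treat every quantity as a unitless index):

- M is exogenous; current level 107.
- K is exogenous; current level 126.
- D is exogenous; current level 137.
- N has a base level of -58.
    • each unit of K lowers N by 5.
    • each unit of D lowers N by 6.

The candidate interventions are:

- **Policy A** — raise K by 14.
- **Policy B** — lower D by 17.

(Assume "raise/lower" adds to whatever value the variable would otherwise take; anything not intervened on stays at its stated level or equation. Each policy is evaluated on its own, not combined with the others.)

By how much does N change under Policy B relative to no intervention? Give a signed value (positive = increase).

Baseline:
  K = 126
  D = 137
  N = -58 − 5·126 − 6·137 = -1510
Policy B (D − 17):
  K = 126
  D = 137 − 17 = 120
  N = -58 − 5·126 − 6·120 = -1408
Change in N: -1408 − (-1510) = 102

102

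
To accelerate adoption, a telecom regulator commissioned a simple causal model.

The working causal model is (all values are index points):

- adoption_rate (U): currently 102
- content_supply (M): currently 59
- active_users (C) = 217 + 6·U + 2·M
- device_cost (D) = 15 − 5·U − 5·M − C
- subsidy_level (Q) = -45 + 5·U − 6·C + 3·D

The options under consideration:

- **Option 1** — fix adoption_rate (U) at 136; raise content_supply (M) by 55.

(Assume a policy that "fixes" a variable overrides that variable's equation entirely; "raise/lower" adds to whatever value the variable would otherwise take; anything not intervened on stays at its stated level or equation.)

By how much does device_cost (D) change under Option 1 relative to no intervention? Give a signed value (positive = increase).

Baseline:
  U = 102
  M = 59
  C = 217 + 6·102 + 2·59 = 947
  D = 15 − 5·102 − 5·59 − 947 = -1737
Option 1 (U := 136, M + 55):
  U = 136
  M = 59 + 55 = 114
  C = 217 + 6·136 + 2·114 = 1261
  D = 15 − 5·136 − 5·114 − 1261 = -2496
Change in D: -2496 − (-1737) = -759

-759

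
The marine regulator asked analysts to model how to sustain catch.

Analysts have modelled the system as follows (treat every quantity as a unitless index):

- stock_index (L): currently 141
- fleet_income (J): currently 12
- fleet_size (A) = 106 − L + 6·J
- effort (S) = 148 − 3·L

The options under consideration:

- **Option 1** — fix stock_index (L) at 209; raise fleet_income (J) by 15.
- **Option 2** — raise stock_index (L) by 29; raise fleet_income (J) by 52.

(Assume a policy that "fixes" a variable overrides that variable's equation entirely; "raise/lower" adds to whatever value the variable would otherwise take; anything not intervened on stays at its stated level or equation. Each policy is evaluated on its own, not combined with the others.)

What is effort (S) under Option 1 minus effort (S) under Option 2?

Option 1 (L := 209, J + 15):
  L = 209
  S = 148 − 3·209 = -479
Option 2 (L + 29, J + 52):
  L = 141 + 29 = 170
  S = 148 − 3·170 = -362
S: -479 − (-362) = -117

-117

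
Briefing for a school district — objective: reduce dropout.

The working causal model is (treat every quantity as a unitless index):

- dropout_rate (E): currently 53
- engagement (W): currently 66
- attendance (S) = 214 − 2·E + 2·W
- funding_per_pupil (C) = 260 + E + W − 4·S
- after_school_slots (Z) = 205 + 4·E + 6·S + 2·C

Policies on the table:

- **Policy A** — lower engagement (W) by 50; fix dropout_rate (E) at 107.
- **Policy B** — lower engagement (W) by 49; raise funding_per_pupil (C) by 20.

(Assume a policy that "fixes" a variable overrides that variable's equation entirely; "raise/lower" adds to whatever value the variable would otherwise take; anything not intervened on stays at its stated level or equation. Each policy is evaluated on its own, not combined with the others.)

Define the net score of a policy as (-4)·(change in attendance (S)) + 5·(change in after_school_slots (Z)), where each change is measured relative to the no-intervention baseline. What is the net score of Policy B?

1082

Baseline:
  E = 53
  W = 66
  S = 214 − 2·53 + 2·66 = 240
  C = 260 + 53 + 66 − 4·240 = -581
  Z = 205 + 4·53 + 6·240 + 2·(-581) = 695
Policy B (W − 49, C + 20):
  E = 53
  W = 66 − 49 = 17
  S = 214 − 2·53 + 2·17 = 142
  C = 260 + 53 + 17 − 4·142 (+20 from intervention) = -218
  Z = 205 + 4·53 + 6·142 + 2·(-218) = 833
ΔS = 142 − 240 = -98; ΔZ = 833 − 695 = 138
Score = (-4)·(-98) + 5·138 = 1082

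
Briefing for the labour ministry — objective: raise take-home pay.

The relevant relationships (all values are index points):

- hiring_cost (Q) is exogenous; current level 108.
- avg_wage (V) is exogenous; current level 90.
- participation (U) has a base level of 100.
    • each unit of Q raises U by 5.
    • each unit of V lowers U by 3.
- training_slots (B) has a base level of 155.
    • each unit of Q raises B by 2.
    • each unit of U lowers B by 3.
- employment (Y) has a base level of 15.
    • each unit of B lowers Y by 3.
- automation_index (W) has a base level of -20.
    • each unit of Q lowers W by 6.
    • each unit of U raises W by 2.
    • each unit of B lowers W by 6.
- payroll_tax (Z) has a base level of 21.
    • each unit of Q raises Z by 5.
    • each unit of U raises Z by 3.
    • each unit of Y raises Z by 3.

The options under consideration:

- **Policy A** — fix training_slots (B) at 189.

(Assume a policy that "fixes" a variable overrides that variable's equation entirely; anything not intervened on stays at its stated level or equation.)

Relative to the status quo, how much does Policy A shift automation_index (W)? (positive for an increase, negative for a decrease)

Baseline:
  Q = 108
  V = 90
  U = 100 + 5·108 − 3·90 = 370
  B = 155 + 2·108 − 3·370 = -739
  W = -20 − 6·108 + 2·370 − 6·(-739) = 4506
Policy A (B := 189):
  Q = 108
  V = 90
  U = 100 + 5·108 − 3·90 = 370
  B = 189
  W = -20 − 6·108 + 2·370 − 6·189 = -1062
Change in W: -1062 − 4506 = -5568

-5568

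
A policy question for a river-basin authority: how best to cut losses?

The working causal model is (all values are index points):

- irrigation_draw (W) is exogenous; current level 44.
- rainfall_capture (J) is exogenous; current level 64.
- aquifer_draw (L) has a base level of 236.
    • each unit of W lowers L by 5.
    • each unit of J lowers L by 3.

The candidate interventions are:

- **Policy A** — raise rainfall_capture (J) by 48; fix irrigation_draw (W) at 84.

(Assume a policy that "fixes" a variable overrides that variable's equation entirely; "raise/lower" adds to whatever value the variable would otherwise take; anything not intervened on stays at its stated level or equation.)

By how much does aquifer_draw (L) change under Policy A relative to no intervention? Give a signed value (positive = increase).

-344

Baseline:
  W = 44
  J = 64
  L = 236 − 5·44 − 3·64 = -176
Policy A (J + 48, W := 84):
  W = 84
  J = 64 + 48 = 112
  L = 236 − 5·84 − 3·112 = -520
Change in L: -520 − (-176) = -344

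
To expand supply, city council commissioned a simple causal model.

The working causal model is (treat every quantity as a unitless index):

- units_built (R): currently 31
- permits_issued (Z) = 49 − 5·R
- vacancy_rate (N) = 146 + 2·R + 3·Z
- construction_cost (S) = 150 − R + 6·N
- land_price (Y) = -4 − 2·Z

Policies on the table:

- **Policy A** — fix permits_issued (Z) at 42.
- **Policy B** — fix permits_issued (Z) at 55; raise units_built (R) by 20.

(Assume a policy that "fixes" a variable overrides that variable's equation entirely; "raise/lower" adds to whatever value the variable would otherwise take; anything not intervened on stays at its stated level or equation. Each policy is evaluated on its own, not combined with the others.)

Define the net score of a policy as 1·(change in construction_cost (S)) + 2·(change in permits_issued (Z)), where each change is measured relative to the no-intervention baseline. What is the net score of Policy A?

Baseline:
  R = 31
  Z = 49 − 5·31 = -106
  N = 146 + 2·31 + 3·(-106) = -110
  S = 150 − 31 + 6·(-110) = -541
Policy A (Z := 42):
  R = 31
  Z = 42
  N = 146 + 2·31 + 3·42 = 334
  S = 150 − 31 + 6·334 = 2123
ΔS = 2123 − (-541) = 2664; ΔZ = 42 − (-106) = 148
Score = 1·2664 + 2·148 = 2960

2960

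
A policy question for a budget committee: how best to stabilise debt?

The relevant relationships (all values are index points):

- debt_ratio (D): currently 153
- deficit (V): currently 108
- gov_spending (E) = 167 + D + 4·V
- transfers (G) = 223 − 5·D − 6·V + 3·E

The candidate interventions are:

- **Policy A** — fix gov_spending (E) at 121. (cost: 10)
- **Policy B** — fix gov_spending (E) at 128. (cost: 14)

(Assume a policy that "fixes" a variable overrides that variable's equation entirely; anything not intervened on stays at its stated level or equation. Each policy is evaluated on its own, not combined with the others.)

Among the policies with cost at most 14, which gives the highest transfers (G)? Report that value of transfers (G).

-806

Policy A (E := 121):
  D = 153
  V = 108
  E = 121
  G = 223 − 5·153 − 6·108 + 3·121 = -827
Policy B (E := 128):
  D = 153
  V = 108
  E = 128
  G = 223 − 5·153 − 6·108 + 3·128 = -806
Comparing — Policy A: G=-827, Policy B: G=-806. Highest is -806 (Policy B).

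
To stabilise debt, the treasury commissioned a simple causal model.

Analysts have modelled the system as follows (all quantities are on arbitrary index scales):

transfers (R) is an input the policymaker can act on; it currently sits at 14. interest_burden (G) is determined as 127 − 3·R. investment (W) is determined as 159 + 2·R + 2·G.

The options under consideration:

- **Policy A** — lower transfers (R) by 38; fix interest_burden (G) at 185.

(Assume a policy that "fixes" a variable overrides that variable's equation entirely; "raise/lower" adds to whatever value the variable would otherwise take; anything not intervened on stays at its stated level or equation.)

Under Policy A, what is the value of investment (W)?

481

Policy A (R − 38, G := 185):
  R = 14 − 38 = -24
  G = 185
  W = 159 + 2·(-24) + 2·185 = 481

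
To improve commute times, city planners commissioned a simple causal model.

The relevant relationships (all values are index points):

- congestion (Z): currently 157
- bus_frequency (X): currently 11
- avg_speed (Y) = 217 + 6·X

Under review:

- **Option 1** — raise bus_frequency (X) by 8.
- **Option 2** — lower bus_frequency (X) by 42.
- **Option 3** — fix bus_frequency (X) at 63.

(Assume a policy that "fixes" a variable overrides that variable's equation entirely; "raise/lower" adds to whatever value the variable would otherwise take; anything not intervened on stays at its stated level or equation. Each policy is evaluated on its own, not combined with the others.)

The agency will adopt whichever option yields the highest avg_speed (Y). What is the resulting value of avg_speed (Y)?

Option 1 (X + 8):
  X = 11 + 8 = 19
  Y = 217 + 6·19 = 331
Option 2 (X − 42):
  X = 11 − 42 = -31
  Y = 217 + 6·(-31) = 31
Option 3 (X := 63):
  X = 63
  Y = 217 + 6·63 = 595
Comparing — Option 1: Y=331, Option 2: Y=31, Option 3: Y=595. Highest is 595 (Option 3).

595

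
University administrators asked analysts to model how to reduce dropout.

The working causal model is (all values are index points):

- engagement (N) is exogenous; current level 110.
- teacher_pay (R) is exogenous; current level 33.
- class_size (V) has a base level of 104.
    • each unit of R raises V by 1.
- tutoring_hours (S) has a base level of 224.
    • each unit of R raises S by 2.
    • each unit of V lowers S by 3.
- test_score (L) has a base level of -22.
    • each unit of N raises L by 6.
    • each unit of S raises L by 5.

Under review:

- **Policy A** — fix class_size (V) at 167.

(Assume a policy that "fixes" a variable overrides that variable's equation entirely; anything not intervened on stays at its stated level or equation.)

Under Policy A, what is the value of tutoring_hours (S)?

-211

Policy A (V := 167):
  R = 33
  V = 167
  S = 224 + 2·33 − 3·167 = -211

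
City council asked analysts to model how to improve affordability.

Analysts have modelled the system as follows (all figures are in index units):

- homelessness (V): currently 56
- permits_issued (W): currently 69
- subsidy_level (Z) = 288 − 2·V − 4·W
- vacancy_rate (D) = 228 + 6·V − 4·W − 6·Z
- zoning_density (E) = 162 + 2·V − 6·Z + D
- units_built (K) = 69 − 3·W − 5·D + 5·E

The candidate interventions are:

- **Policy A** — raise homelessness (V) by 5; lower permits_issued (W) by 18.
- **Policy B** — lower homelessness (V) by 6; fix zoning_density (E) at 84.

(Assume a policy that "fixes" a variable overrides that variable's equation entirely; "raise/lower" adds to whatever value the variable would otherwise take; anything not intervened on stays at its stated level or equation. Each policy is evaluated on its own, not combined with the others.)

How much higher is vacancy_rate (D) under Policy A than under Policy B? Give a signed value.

-162

Policy A (V + 5, W − 18):
  V = 56 + 5 = 61
  W = 69 − 18 = 51
  Z = 288 − 2·61 − 4·51 = -38
  D = 228 + 6·61 − 4·51 − 6·(-38) = 618
Policy B (V − 6, E := 84):
  V = 56 − 6 = 50
  W = 69
  Z = 288 − 2·50 − 4·69 = -88
  D = 228 + 6·50 − 4·69 − 6·(-88) = 780
D: 618 − 780 = -162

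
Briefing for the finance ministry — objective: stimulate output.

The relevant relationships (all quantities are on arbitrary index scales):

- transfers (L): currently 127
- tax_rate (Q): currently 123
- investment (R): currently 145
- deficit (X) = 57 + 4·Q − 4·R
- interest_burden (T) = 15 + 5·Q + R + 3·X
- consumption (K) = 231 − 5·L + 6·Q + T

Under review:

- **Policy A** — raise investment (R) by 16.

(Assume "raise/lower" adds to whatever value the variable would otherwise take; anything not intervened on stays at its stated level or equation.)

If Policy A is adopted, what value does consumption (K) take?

840

Policy A (R + 16):
  L = 127
  Q = 123
  R = 145 + 16 = 161
  X = 57 + 4·123 − 4·161 = -95
  T = 15 + 5·123 + 161 + 3·(-95) = 506
  K = 231 − 5·127 + 6·123 + 506 = 840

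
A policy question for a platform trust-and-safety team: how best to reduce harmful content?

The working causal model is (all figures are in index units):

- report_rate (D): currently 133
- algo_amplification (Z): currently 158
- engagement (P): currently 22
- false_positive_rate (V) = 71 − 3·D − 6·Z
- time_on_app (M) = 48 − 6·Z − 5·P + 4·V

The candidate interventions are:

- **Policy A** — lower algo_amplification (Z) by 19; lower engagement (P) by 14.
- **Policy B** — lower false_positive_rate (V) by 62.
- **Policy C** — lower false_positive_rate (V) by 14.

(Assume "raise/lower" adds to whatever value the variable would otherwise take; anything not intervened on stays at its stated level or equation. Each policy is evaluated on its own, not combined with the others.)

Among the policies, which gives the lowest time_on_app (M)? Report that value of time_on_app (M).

Policy A (Z − 19, P − 14):
  D = 133
  Z = 158 − 19 = 139
  P = 22 − 14 = 8
  V = 71 − 3·133 − 6·139 = -1162
  M = 48 − 6·139 − 5·8 + 4·(-1162) = -5474
Policy B (V − 62):
  D = 133
  Z = 158
  P = 22
  V = 71 − 3·133 − 6·158 (−62 from intervention) = -1338
  M = 48 − 6·158 − 5·22 + 4·(-1338) = -6362
Policy C (V − 14):
  D = 133
  Z = 158
  P = 22
  V = 71 − 3·133 − 6·158 (−14 from intervention) = -1290
  M = 48 − 6·158 − 5·22 + 4·(-1290) = -6170
Comparing — Policy A: M=-5474, Policy B: M=-6362, Policy C: M=-6170. Lowest is -6362 (Policy B).

-6362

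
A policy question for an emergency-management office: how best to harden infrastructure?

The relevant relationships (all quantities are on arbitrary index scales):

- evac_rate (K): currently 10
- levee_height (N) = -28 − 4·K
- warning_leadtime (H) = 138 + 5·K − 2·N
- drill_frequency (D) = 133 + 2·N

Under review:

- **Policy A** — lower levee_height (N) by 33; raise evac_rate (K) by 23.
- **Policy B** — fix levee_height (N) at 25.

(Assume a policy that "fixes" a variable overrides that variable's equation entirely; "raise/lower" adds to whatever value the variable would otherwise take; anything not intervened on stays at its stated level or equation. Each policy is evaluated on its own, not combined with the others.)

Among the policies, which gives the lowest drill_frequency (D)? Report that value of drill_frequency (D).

Policy A (N − 33, K + 23):
  K = 10 + 23 = 33
  N = -28 − 4·33 (−33 from intervention) = -193
  D = 133 + 2·(-193) = -253
Policy B (N := 25):
  K = 10
  N = 25
  D = 133 + 2·25 = 183
Comparing — Policy A: D=-253, Policy B: D=183. Lowest is -253 (Policy A).

-253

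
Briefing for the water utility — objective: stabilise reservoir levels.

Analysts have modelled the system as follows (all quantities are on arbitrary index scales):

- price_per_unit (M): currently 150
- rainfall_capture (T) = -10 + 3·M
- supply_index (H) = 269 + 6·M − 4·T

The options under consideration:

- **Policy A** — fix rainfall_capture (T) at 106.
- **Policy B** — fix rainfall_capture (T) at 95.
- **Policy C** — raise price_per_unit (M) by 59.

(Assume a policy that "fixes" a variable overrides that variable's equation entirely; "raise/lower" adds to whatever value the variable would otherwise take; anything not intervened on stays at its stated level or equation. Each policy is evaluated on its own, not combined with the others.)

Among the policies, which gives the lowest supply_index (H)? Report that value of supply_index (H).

-945

Policy A (T := 106):
  M = 150
  T = 106
  H = 269 + 6·150 − 4·106 = 745
Policy B (T := 95):
  M = 150
  T = 95
  H = 269 + 6·150 − 4·95 = 789
Policy C (M + 59):
  M = 150 + 59 = 209
  T = -10 + 3·209 = 617
  H = 269 + 6·209 − 4·617 = -945
Comparing — Policy A: H=745, Policy B: H=789, Policy C: H=-945. Lowest is -945 (Policy C).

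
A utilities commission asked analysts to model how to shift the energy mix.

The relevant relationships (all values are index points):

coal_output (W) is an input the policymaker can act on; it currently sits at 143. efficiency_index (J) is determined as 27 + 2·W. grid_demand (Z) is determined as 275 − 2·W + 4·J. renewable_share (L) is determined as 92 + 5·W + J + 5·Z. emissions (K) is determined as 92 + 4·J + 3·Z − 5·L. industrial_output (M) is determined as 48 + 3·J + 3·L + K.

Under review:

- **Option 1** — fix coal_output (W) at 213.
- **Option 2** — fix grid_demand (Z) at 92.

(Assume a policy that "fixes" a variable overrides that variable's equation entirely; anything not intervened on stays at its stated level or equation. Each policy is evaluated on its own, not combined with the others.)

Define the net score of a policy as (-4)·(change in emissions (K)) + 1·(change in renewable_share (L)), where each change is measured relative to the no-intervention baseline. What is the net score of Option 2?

Baseline:
  W = 143
  J = 27 + 2·143 = 313
  Z = 275 − 2·143 + 4·313 = 1241
  L = 92 + 5·143 + 313 + 5·1241 = 7325
  K = 92 + 4·313 + 3·1241 − 5·7325 = -31558
Option 2 (Z := 92):
  W = 143
  J = 27 + 2·143 = 313
  Z = 92
  L = 92 + 5·143 + 313 + 5·92 = 1580
  K = 92 + 4·313 + 3·92 − 5·1580 = -6280
ΔK = -6280 − (-31558) = 25278; ΔL = 1580 − 7325 = -5745
Score = (-4)·25278 + 1·(-5745) = -106857

-106857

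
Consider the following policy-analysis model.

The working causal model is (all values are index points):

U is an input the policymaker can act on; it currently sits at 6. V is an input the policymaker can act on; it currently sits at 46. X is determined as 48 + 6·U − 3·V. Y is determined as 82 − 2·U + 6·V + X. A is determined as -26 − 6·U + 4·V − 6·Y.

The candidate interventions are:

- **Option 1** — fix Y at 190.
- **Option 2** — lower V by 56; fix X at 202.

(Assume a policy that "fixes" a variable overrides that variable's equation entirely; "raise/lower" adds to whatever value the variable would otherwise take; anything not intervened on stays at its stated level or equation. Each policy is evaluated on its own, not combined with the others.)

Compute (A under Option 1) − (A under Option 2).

Option 1 (Y := 190):
  U = 6
  V = 46
  X = 48 + 6·6 − 3·46 = -54
  Y = 190
  A = -26 − 6·6 + 4·46 − 6·190 = -1018
Option 2 (V − 56, X := 202):
  U = 6
  V = 46 − 56 = -10
  X = 202
  Y = 82 − 2·6 + 6·(-10) + 202 = 212
  A = -26 − 6·6 + 4·(-10) − 6·212 = -1374
A: -1018 − (-1374) = 356

356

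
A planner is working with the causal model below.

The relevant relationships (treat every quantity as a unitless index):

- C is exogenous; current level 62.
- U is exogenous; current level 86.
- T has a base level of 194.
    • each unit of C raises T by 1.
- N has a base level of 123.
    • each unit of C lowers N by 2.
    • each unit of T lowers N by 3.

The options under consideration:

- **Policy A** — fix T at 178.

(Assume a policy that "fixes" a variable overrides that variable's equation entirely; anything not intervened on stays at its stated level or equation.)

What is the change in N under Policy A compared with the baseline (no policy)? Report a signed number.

234

Baseline:
  C = 62
  T = 194 + 62 = 256
  N = 123 − 2·62 − 3·256 = -769
Policy A (T := 178):
  C = 62
  T = 178
  N = 123 − 2·62 − 3·178 = -535
Change in N: -535 − (-769) = 234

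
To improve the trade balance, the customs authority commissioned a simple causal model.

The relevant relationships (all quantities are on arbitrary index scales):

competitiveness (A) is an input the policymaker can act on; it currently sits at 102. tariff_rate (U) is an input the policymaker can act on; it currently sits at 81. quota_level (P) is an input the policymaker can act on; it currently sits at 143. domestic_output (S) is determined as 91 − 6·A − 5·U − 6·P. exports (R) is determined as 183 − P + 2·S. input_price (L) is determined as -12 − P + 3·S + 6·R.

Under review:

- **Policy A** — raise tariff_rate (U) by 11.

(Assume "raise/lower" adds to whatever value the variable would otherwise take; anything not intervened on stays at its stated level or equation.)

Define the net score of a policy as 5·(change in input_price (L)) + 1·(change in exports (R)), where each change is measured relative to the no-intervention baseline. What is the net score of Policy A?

Baseline:
  A = 102
  U = 81
  P = 143
  S = 91 − 6·102 − 5·81 − 6·143 = -1784
  R = 183 − 143 + 2·(-1784) = -3528
  L = -12 − 143 + 3·(-1784) + 6·(-3528) = -26675
Policy A (U + 11):
  A = 102
  U = 81 + 11 = 92
  P = 143
  S = 91 − 6·102 − 5·92 − 6·143 = -1839
  R = 183 − 143 + 2·(-1839) = -3638
  L = -12 − 143 + 3·(-1839) + 6·(-3638) = -27500
ΔL = -27500 − (-26675) = -825; ΔR = -3638 − (-3528) = -110
Score = 5·(-825) + 1·(-110) = -4235

-4235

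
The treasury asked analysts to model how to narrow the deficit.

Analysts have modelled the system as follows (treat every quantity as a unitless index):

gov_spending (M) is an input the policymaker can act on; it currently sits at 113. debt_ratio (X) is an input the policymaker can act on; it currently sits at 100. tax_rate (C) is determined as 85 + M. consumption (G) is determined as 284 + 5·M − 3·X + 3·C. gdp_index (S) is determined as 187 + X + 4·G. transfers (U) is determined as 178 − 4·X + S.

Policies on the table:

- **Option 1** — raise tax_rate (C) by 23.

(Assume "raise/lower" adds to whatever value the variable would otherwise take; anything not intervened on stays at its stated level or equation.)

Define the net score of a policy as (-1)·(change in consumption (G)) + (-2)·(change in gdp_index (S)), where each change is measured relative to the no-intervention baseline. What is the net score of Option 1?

Baseline:
  M = 113
  X = 100
  C = 85 + 113 = 198
  G = 284 + 5·113 − 3·100 + 3·198 = 1143
  S = 187 + 100 + 4·1143 = 4859
Option 1 (C + 23):
  M = 113
  X = 100
  C = 85 + 113 (+23 from intervention) = 221
  G = 284 + 5·113 − 3·100 + 3·221 = 1212
  S = 187 + 100 + 4·1212 = 5135
ΔG = 1212 − 1143 = 69; ΔS = 5135 − 4859 = 276
Score = (-1)·69 + (-2)·276 = -621

-621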